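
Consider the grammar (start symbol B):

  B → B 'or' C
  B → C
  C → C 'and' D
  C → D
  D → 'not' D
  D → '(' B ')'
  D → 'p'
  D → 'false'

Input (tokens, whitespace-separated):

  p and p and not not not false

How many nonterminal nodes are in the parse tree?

10

[B [C [C [C [D p]] and [D p]] and [D not [D not [D not [D false]]]]]]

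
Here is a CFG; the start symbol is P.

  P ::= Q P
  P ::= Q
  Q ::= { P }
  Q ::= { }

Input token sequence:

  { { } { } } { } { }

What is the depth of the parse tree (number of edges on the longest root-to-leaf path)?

[P [Q { [P [Q { }] [P [Q { }]]] }] [P [Q { }] [P [Q { }]]]]

5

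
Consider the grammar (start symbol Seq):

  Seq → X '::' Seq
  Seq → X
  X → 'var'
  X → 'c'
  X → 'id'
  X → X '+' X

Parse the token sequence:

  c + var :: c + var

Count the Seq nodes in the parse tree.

[Seq [X [X c] + [X var]] :: [Seq [X [X c] + [X var]]]]

2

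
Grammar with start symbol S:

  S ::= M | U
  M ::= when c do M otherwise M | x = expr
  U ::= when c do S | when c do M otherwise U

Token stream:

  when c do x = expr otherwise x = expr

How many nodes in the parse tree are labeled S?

1

[S [M when c do [M x = expr] otherwise [M x = expr]]]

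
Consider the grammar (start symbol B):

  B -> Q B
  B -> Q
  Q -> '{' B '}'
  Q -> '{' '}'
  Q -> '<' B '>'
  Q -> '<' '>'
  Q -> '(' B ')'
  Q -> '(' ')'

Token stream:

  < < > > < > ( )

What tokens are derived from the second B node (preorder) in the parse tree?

< >

[B [Q < [B [Q < >]] >] [B [Q < >] [B [Q ( )]]]]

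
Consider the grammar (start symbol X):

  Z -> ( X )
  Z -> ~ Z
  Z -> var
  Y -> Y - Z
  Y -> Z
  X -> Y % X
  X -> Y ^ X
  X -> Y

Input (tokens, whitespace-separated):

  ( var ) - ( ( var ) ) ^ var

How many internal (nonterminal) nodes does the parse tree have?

17

[X [Y [Y [Z ( [X [Y [Z var]]] )]] - [Z ( [X [Y [Z ( [X [Y [Z var]]] )]]] )]] ^ [X [Y [Z var]]]]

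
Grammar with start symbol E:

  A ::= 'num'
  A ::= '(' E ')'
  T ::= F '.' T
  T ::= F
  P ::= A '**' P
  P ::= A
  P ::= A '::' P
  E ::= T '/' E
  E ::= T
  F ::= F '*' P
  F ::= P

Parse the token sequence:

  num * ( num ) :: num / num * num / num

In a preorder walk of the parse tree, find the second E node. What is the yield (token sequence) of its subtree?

[E [T [F [F [P [A num]]] * [P [A ( [E [T [F [P [A num]]]]] )] :: [P [A num]]]]] / [E [T [F [F [P [A num]]] * [P [A num]]]] / [E [T [F [P [A num]]]]]]]

num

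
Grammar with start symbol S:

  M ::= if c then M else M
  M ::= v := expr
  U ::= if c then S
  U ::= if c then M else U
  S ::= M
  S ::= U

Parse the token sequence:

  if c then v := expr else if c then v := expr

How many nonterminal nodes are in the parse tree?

[S [U if c then [M v := expr] else [U if c then [S [M v := expr]]]]]

6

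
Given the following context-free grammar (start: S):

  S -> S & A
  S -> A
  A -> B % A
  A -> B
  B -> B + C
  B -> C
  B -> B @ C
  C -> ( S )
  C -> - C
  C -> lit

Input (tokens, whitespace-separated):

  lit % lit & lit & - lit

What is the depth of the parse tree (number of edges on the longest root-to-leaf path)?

7

[S [S [S [A [B [C lit]] % [A [B [C lit]]]]] & [A [B [C lit]]]] & [A [B [C - [C lit]]]]]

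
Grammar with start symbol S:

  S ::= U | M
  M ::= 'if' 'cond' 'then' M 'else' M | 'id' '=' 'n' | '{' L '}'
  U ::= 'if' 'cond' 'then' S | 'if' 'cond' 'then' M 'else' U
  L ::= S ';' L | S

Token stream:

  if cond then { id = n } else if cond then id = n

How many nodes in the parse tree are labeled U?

2

[S [U if cond then [M { [L [S [M id = n]]] }] else [U if cond then [S [M id = n]]]]]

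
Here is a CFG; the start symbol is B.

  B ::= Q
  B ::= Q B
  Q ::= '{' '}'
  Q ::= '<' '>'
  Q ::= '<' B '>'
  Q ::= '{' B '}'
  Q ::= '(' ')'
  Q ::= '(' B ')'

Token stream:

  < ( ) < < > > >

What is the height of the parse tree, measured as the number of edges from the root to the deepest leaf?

[B [Q < [B [Q ( )] [B [Q < [B [Q < >]] >]]] >]]

7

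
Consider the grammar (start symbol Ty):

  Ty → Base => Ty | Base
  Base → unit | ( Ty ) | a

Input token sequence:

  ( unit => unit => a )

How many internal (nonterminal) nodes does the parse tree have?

[Ty [Base ( [Ty [Base unit] => [Ty [Base unit] => [Ty [Base a]]]] )]]

8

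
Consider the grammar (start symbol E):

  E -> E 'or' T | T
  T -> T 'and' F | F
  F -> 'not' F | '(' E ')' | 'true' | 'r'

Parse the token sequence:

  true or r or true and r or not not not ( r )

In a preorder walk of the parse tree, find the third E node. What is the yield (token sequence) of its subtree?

[E [E [E [E [T [F true]]] or [T [F r]]] or [T [T [F true]] and [F r]]] or [T [F not [F not [F not [F ( [E [T [F r]]] )]]]]]]

true or r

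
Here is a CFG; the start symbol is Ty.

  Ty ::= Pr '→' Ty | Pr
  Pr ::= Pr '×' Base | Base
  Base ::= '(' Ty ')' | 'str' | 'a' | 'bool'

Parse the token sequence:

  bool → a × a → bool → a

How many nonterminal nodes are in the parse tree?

14

[Ty [Pr [Base bool]] → [Ty [Pr [Pr [Base a]] × [Base a]] → [Ty [Pr [Base bool]] → [Ty [Pr [Base a]]]]]]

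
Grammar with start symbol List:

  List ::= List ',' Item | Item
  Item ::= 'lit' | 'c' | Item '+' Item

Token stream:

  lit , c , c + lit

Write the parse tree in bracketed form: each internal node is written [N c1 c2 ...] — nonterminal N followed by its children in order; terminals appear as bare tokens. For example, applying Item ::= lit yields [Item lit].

[List [List [List [Item lit]] , [Item c]] , [Item [Item c] + [Item lit]]]

List
List , Item
List , Item , Item
Item , Item , Item
lit , Item , Item
lit , c , Item
lit , c , Item + Item
lit , c , c + Item
lit , c , c + lit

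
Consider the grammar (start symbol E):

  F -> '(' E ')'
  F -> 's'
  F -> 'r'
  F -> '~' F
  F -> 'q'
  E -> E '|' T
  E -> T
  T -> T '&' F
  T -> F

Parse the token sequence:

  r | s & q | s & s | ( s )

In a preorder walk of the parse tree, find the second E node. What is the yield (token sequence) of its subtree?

[E [E [E [E [T [F r]]] | [T [T [F s]] & [F q]]] | [T [T [F s]] & [F s]]] | [T [F ( [E [T [F s]]] )]]]

r | s & q | s & s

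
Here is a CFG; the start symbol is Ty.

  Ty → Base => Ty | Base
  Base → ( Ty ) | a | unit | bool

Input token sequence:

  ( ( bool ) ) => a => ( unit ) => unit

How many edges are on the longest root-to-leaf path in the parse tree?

6

[Ty [Base ( [Ty [Base ( [Ty [Base bool]] )]] )] => [Ty [Base a] => [Ty [Base ( [Ty [Base unit]] )] => [Ty [Base unit]]]]]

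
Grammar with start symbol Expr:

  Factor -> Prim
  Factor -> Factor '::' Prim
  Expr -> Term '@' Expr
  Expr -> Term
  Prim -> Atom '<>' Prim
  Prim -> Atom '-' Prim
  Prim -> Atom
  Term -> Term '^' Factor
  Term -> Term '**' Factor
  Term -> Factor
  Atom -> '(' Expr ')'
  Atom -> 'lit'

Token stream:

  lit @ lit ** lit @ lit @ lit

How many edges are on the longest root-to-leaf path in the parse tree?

[Expr [Term [Factor [Prim [Atom lit]]]] @ [Expr [Term [Term [Factor [Prim [Atom lit]]]] ** [Factor [Prim [Atom lit]]]] @ [Expr [Term [Factor [Prim [Atom lit]]]] @ [Expr [Term [Factor [Prim [Atom lit]]]]]]]]

8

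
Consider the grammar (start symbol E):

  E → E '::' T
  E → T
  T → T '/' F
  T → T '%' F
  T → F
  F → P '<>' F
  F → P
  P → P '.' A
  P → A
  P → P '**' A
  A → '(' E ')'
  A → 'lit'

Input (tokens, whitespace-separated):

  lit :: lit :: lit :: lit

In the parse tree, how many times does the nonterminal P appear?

[E [E [E [E [T [F [P [A lit]]]]] :: [T [F [P [A lit]]]]] :: [T [F [P [A lit]]]]] :: [T [F [P [A lit]]]]]

4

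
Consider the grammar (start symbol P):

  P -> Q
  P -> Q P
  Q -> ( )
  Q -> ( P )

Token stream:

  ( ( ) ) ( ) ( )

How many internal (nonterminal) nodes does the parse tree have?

[P [Q ( [P [Q ( )]] )] [P [Q ( )] [P [Q ( )]]]]

8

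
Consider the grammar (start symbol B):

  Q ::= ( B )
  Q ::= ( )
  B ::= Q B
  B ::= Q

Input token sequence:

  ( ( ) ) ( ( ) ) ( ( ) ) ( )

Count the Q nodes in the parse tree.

7

[B [Q ( [B [Q ( )]] )] [B [Q ( [B [Q ( )]] )] [B [Q ( [B [Q ( )]] )] [B [Q ( )]]]]]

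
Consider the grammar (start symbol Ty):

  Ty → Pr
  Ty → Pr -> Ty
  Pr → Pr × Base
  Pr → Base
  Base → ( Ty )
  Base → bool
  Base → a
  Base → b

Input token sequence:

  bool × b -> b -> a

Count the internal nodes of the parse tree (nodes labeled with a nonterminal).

11

[Ty [Pr [Pr [Base bool]] × [Base b]] -> [Ty [Pr [Base b]] -> [Ty [Pr [Base a]]]]]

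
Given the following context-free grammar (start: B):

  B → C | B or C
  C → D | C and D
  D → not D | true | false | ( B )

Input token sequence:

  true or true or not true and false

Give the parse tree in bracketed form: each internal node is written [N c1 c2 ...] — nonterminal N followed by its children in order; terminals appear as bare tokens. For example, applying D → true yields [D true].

[B [B [B [C [D true]]] or [C [D true]]] or [C [C [D not [D true]]] and [D false]]]

B
B or C
B or C or C
C or C or C
D or C or C
true or C or C
true or D or C
true or true or C
true or true or C and D
true or true or D and D
true or true or not D and D
true or true or not true and D
true or true or not true and false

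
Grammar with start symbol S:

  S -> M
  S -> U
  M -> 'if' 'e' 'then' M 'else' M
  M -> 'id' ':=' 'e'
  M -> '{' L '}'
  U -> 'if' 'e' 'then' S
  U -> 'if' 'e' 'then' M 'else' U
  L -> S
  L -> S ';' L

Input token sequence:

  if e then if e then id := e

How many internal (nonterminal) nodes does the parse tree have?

6

[S [U if e then [S [U if e then [S [M id := e]]]]]]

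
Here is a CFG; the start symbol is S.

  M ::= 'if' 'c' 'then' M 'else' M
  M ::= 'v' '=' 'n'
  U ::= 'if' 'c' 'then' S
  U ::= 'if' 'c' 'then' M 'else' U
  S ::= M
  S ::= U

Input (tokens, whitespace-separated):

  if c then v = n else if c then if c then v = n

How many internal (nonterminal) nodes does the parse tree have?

8

[S [U if c then [M v = n] else [U if c then [S [U if c then [S [M v = n]]]]]]]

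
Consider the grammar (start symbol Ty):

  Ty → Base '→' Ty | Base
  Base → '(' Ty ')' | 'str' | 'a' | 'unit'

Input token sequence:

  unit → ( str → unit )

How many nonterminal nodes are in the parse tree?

8

[Ty [Base unit] → [Ty [Base ( [Ty [Base str] → [Ty [Base unit]]] )]]]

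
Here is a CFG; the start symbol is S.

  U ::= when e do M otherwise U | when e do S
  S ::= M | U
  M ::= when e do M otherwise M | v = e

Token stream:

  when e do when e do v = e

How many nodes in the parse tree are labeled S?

[S [U when e do [S [U when e do [S [M v = e]]]]]]

3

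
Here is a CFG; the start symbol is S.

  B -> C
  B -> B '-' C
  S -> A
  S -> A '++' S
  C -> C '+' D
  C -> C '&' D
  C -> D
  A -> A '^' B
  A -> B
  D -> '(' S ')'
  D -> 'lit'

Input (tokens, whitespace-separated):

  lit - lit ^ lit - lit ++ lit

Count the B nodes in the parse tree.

5

[S [A [A [B [B [C [D lit]]] - [C [D lit]]]] ^ [B [B [C [D lit]]] - [C [D lit]]]] ++ [S [A [B [C [D lit]]]]]]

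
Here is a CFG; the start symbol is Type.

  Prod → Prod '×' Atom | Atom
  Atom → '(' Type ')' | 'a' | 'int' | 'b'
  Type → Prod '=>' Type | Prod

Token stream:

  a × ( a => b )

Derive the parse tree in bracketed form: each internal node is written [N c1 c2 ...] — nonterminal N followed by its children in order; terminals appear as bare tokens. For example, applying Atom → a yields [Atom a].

Type
Prod
Prod × Atom
Atom × Atom
a × Atom
a × ( Type )
a × ( Prod => Type )
a × ( Atom => Type )
a × ( a => Type )
a × ( a => Prod )
a × ( a => Atom )
a × ( a => b )

[Type [Prod [Prod [Atom a]] × [Atom ( [Type [Prod [Atom a]] => [Type [Prod [Atom b]]]] )]]]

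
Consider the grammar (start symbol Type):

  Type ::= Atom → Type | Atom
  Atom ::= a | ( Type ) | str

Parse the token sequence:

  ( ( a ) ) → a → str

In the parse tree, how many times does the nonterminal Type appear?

5

[Type [Atom ( [Type [Atom ( [Type [Atom a]] )]] )] → [Type [Atom a] → [Type [Atom str]]]]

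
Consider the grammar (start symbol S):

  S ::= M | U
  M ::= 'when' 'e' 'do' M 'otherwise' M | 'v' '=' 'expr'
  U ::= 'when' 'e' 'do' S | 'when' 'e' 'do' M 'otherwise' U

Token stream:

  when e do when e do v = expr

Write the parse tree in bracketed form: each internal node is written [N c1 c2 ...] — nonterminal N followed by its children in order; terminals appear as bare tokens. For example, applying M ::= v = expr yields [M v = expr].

S
U
when e do S
when e do U
when e do when e do S
when e do when e do M
when e do when e do v = expr

[S [U when e do [S [U when e do [S [M v = expr]]]]]]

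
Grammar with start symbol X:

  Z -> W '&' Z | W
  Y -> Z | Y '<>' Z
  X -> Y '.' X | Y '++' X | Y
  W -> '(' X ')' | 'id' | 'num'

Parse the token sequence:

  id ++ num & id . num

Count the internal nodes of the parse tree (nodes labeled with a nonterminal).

[X [Y [Z [W id]]] ++ [X [Y [Z [W num] & [Z [W id]]]] . [X [Y [Z [W num]]]]]]

14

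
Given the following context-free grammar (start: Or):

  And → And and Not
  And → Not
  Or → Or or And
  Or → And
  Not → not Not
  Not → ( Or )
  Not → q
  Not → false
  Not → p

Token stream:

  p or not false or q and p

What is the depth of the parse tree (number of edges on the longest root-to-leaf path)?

[Or [Or [Or [And [Not p]]] or [And [Not not [Not false]]]] or [And [And [Not q]] and [Not p]]]

5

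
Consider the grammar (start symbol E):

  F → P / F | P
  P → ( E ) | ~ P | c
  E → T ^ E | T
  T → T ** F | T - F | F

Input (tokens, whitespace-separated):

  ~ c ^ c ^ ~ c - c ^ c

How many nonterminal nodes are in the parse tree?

[E [T [F [P ~ [P c]]]] ^ [E [T [F [P c]]] ^ [E [T [T [F [P ~ [P c]]]] - [F [P c]]] ^ [E [T [F [P c]]]]]]]

21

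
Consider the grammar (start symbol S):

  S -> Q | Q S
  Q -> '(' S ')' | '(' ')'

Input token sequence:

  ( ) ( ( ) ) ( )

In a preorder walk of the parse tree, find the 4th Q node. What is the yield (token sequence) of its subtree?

[S [Q ( )] [S [Q ( [S [Q ( )]] )] [S [Q ( )]]]]

( )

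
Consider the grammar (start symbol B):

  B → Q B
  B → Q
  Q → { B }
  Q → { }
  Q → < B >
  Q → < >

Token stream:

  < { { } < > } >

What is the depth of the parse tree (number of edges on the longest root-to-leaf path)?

7

[B [Q < [B [Q { [B [Q { }] [B [Q < >]]] }]] >]]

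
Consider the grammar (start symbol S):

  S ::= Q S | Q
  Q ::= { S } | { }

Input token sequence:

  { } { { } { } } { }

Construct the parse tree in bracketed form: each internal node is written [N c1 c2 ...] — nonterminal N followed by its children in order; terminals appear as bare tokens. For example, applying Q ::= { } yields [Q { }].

[S [Q { }] [S [Q { [S [Q { }] [S [Q { }]]] }] [S [Q { }]]]]

S
Q S
{ } S
{ } Q S
{ } { S } S
{ } { Q S } S
{ } { { } S } S
{ } { { } Q } S
{ } { { } { } } S
{ } { { } { } } Q
{ } { { } { } } { }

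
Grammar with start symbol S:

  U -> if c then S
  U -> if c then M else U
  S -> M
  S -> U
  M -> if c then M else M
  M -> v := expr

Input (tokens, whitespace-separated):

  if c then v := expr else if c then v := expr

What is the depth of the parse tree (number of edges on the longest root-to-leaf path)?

[S [U if c then [M v := expr] else [U if c then [S [M v := expr]]]]]

5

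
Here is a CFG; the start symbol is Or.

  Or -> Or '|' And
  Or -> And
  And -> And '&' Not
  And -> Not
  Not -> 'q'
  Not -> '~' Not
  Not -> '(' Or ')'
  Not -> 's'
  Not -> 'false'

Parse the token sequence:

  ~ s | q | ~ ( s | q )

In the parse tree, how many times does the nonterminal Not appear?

[Or [Or [Or [And [Not ~ [Not s]]]] | [And [Not q]]] | [And [Not ~ [Not ( [Or [Or [And [Not s]]] | [And [Not q]]] )]]]]

7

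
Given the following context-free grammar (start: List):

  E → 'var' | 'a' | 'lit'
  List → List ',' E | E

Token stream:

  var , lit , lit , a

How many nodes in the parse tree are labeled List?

[List [List [List [List [E var]] , [E lit]] , [E lit]] , [E a]]

4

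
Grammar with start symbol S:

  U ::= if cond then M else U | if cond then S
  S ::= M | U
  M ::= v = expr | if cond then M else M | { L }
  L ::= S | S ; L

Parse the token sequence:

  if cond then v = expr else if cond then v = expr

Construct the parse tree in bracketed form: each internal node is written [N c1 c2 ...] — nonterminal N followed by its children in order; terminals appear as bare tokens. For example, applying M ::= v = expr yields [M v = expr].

S
U
if cond then M else U
if cond then v = expr else U
if cond then v = expr else if cond then S
if cond then v = expr else if cond then M
if cond then v = expr else if cond then v = expr

[S [U if cond then [M v = expr] else [U if cond then [S [M v = expr]]]]]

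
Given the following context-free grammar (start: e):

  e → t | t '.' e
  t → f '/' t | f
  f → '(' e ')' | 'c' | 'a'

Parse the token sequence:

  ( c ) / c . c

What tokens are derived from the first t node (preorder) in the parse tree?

( c ) / c

[e [t [f ( [e [t [f c]]] )] / [t [f c]]] . [e [t [f c]]]]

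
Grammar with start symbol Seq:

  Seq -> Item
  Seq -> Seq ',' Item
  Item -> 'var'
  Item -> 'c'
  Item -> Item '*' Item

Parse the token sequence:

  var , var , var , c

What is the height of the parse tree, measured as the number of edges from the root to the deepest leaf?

5

[Seq [Seq [Seq [Seq [Item var]] , [Item var]] , [Item var]] , [Item c]]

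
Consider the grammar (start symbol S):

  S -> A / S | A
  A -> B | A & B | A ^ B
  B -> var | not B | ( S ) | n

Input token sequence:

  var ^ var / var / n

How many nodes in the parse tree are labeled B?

[S [A [A [B var]] ^ [B var]] / [S [A [B var]] / [S [A [B n]]]]]

4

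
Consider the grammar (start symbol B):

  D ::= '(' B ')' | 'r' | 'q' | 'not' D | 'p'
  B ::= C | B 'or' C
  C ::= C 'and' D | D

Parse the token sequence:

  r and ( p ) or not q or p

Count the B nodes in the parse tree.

[B [B [B [C [C [D r]] and [D ( [B [C [D p]]] )]]] or [C [D not [D q]]]] or [C [D p]]]

4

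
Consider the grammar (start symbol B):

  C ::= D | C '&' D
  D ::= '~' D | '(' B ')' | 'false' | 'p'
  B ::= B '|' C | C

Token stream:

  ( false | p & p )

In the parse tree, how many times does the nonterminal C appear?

[B [C [D ( [B [B [C [D false]]] | [C [C [D p]] & [D p]]] )]]]

4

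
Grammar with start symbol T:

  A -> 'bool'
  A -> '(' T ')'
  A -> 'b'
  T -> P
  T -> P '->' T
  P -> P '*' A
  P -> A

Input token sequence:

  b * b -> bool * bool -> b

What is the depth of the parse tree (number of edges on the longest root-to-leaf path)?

5

[T [P [P [A b]] * [A b]] -> [T [P [P [A bool]] * [A bool]] -> [T [P [A b]]]]]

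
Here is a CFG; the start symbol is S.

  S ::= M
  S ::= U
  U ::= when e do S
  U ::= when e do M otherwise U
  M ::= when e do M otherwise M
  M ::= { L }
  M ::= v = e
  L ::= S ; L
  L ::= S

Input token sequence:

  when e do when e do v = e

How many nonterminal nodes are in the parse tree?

[S [U when e do [S [U when e do [S [M v = e]]]]]]

6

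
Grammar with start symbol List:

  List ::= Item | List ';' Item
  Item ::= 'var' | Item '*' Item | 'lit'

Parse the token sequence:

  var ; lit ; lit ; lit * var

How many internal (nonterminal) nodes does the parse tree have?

[List [List [List [List [Item var]] ; [Item lit]] ; [Item lit]] ; [Item [Item lit] * [Item var]]]

10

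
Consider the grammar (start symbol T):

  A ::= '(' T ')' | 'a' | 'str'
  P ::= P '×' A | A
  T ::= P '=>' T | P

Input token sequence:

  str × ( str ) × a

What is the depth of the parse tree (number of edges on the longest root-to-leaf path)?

[T [P [P [P [A str]] × [A ( [T [P [A str]]] )]] × [A a]]]

7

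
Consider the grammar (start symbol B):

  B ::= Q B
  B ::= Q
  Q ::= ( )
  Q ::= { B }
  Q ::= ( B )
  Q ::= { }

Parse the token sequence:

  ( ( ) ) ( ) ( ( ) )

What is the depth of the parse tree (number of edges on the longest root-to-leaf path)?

[B [Q ( [B [Q ( )]] )] [B [Q ( )] [B [Q ( [B [Q ( )]] )]]]]

6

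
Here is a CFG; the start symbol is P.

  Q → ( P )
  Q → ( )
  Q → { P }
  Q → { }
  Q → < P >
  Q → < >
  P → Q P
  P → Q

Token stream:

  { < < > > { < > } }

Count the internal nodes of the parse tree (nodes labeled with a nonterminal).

10

[P [Q { [P [Q < [P [Q < >]] >] [P [Q { [P [Q < >]] }]]] }]]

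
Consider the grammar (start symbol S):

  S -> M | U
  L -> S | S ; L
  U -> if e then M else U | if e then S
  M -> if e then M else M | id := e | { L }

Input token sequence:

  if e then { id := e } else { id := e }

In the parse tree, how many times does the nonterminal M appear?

5

[S [M if e then [M { [L [S [M id := e]]] }] else [M { [L [S [M id := e]]] }]]]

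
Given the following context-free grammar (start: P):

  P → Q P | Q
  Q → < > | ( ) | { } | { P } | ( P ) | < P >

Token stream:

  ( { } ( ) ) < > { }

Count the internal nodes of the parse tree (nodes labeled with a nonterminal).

[P [Q ( [P [Q { }] [P [Q ( )]]] )] [P [Q < >] [P [Q { }]]]]

10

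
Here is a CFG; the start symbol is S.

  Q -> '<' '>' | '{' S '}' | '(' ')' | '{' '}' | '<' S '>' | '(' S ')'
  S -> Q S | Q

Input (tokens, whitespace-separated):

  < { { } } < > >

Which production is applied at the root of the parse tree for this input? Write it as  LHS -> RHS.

S -> Q

[S [Q < [S [Q { [S [Q { }]] }] [S [Q < >]]] >]]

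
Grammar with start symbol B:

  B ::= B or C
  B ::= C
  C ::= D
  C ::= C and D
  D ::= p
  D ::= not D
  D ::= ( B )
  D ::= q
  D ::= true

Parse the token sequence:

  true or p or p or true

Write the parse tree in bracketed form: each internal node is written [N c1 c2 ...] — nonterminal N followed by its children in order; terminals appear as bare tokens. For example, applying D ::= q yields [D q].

B
B or C
B or C or C
B or C or C or C
C or C or C or C
D or C or C or C
true or C or C or C
true or D or C or C
true or p or C or C
true or p or D or C
true or p or p or C
true or p or p or D
true or p or p or true

[B [B [B [B [C [D true]]] or [C [D p]]] or [C [D p]]] or [C [D true]]]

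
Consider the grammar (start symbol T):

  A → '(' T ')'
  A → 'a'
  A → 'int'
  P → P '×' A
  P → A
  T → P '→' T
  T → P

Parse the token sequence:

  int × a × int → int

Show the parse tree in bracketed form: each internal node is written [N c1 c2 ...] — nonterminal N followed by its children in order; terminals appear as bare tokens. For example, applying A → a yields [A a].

T
P → T
P × A → T
P × A × A → T
A × A × A → T
int × A × A → T
int × a × A → T
int × a × int → T
int × a × int → P
int × a × int → A
int × a × int → int

[T [P [P [P [A int]] × [A a]] × [A int]] → [T [P [A int]]]]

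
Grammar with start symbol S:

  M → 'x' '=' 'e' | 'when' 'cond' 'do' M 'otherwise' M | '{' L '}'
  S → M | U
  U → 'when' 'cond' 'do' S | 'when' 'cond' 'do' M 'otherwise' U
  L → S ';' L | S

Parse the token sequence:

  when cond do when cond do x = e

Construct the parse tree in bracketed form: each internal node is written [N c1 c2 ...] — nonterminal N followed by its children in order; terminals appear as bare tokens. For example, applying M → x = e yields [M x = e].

S
U
when cond do S
when cond do U
when cond do when cond do S
when cond do when cond do M
when cond do when cond do x = e

[S [U when cond do [S [U when cond do [S [M x = e]]]]]]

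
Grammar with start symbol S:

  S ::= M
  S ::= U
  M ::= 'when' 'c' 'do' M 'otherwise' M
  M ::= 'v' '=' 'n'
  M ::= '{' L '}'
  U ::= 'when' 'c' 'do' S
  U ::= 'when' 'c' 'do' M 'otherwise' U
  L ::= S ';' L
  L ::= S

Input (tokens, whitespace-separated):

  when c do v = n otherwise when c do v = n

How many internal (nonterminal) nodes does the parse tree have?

6

[S [U when c do [M v = n] otherwise [U when c do [S [M v = n]]]]]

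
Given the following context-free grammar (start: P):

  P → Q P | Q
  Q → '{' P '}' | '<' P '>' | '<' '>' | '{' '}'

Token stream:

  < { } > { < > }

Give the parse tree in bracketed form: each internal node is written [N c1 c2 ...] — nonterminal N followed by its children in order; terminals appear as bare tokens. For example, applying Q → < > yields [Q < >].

[P [Q < [P [Q { }]] >] [P [Q { [P [Q < >]] }]]]

P
Q P
< P > P
< Q > P
< { } > P
< { } > Q
< { } > { P }
< { } > { Q }
< { } > { < > }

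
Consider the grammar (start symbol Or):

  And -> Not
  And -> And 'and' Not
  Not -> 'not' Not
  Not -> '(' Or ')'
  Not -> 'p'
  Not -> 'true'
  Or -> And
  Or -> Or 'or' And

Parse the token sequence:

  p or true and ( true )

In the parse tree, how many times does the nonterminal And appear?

4

[Or [Or [And [Not p]]] or [And [And [Not true]] and [Not ( [Or [And [Not true]]] )]]]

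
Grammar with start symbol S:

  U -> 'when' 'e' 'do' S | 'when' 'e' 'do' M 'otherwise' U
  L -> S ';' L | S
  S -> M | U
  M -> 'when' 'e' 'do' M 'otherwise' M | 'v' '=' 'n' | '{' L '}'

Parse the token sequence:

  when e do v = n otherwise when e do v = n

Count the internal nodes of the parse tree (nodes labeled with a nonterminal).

[S [U when e do [M v = n] otherwise [U when e do [S [M v = n]]]]]

6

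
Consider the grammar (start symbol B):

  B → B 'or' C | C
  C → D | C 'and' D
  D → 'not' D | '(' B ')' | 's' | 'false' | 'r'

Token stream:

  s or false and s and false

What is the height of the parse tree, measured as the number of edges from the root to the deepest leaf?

[B [B [C [D s]]] or [C [C [C [D false]] and [D s]] and [D false]]]

5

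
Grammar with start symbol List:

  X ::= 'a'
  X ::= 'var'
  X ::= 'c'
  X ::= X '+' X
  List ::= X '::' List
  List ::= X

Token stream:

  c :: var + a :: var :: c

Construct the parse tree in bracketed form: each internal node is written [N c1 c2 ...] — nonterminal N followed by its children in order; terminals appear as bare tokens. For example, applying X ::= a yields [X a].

List
X :: List
c :: List
c :: X :: List
c :: X + X :: List
c :: var + X :: List
c :: var + a :: List
c :: var + a :: X :: List
c :: var + a :: var :: List
c :: var + a :: var :: X
c :: var + a :: var :: c

[List [X c] :: [List [X [X var] + [X a]] :: [List [X var] :: [List [X c]]]]]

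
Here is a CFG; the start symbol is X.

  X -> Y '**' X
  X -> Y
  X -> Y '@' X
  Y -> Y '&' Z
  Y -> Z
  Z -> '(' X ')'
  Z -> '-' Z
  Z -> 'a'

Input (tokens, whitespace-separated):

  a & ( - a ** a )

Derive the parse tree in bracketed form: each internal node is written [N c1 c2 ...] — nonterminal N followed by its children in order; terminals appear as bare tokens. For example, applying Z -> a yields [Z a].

[X [Y [Y [Z a]] & [Z ( [X [Y [Z - [Z a]]] ** [X [Y [Z a]]]] )]]]

X
Y
Y & Z
Z & Z
a & Z
a & ( X )
a & ( Y ** X )
a & ( Z ** X )
a & ( - Z ** X )
a & ( - a ** X )
a & ( - a ** Y )
a & ( - a ** Z )
a & ( - a ** a )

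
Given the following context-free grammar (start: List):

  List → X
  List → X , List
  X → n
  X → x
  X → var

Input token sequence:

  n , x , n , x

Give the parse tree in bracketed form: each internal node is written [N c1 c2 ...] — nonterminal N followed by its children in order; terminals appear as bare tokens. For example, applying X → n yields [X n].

List
X , List
n , List
n , X , List
n , x , List
n , x , X , List
n , x , n , List
n , x , n , X
n , x , n , x

[List [X n] , [List [X x] , [List [X n] , [List [X x]]]]]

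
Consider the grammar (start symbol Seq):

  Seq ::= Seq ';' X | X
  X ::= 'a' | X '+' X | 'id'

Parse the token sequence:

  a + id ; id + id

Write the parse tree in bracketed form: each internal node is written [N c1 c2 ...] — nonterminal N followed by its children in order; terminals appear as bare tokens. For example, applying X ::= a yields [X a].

Seq
Seq ; X
X ; X
X + X ; X
a + X ; X
a + id ; X
a + id ; X + X
a + id ; id + X
a + id ; id + id

[Seq [Seq [X [X a] + [X id]]] ; [X [X id] + [X id]]]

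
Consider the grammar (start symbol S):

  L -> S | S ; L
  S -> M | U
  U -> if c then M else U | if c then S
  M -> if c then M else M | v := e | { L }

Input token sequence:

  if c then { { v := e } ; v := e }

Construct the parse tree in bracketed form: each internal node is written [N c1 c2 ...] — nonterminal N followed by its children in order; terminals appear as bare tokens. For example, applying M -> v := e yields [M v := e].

[S [U if c then [S [M { [L [S [M { [L [S [M v := e]]] }]] ; [L [S [M v := e]]]] }]]]]

S
U
if c then S
if c then M
if c then { L }
if c then { S ; L }
if c then { M ; L }
if c then { { L } ; L }
if c then { { S } ; L }
if c then { { M } ; L }
if c then { { v := e } ; L }
if c then { { v := e } ; S }
if c then { { v := e } ; M }
if c then { { v := e } ; v := e }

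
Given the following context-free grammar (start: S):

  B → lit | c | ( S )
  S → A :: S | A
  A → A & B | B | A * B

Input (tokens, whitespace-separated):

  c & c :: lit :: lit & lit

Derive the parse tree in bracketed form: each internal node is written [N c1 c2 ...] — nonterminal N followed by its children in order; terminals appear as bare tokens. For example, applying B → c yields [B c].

[S [A [A [B c]] & [B c]] :: [S [A [B lit]] :: [S [A [A [B lit]] & [B lit]]]]]

S
A :: S
A & B :: S
B & B :: S
c & B :: S
c & c :: S
c & c :: A :: S
c & c :: B :: S
c & c :: lit :: S
c & c :: lit :: A
c & c :: lit :: A & B
c & c :: lit :: B & B
c & c :: lit :: lit & B
c & c :: lit :: lit & lit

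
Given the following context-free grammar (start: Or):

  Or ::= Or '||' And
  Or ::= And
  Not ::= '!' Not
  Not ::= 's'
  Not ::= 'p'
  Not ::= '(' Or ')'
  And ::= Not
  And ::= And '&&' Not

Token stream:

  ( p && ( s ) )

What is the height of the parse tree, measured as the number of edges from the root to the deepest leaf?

[Or [And [Not ( [Or [And [And [Not p]] && [Not ( [Or [And [Not s]]] )]]] )]]]

9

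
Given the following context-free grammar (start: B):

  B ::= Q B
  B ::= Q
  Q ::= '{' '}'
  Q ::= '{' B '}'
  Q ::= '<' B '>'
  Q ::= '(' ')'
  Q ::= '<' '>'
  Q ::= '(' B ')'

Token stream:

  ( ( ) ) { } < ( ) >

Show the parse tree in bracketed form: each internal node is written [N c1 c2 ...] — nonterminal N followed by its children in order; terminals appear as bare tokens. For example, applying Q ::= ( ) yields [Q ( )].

B
Q B
( B ) B
( Q ) B
( ( ) ) B
( ( ) ) Q B
( ( ) ) { } B
( ( ) ) { } Q
( ( ) ) { } < B >
( ( ) ) { } < Q >
( ( ) ) { } < ( ) >

[B [Q ( [B [Q ( )]] )] [B [Q { }] [B [Q < [B [Q ( )]] >]]]]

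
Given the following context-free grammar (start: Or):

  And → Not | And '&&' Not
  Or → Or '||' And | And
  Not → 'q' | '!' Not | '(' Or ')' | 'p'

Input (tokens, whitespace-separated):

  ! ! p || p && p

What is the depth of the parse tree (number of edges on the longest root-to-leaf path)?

[Or [Or [And [Not ! [Not ! [Not p]]]]] || [And [And [Not p]] && [Not p]]]

6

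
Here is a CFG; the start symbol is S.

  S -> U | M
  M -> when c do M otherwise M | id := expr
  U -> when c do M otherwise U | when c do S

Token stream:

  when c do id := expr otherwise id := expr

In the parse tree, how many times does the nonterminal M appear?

3

[S [M when c do [M id := expr] otherwise [M id := expr]]]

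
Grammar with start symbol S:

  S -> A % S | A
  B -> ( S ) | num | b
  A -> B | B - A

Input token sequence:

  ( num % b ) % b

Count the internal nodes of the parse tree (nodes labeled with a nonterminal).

[S [A [B ( [S [A [B num]] % [S [A [B b]]]] )]] % [S [A [B b]]]]

12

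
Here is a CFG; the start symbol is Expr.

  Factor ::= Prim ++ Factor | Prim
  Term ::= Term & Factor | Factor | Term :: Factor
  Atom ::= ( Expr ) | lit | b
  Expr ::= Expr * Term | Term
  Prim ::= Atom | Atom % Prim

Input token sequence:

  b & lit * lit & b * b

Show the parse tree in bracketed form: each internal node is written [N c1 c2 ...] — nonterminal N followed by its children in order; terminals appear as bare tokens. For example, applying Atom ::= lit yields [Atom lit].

[Expr [Expr [Expr [Term [Term [Factor [Prim [Atom b]]]] & [Factor [Prim [Atom lit]]]]] * [Term [Term [Factor [Prim [Atom lit]]]] & [Factor [Prim [Atom b]]]]] * [Term [Factor [Prim [Atom b]]]]]

Expr
Expr * Term
Expr * Term * Term
Term * Term * Term
Term & Factor * Term * Term
Factor & Factor * Term * Term
Prim & Factor * Term * Term
Atom & Factor * Term * Term
b & Factor * Term * Term
b & Prim * Term * Term
b & Atom * Term * Term
b & lit * Term * Term
b & lit * Term & Factor * Term
b & lit * Factor & Factor * Term
b & lit * Prim & Factor * Term
b & lit * Atom & Factor * Term
b & lit * lit & Factor * Term
b & lit * lit & Prim * Term
b & lit * lit & Atom * Term
b & lit * lit & b * Term
b & lit * lit & b * Factor
b & lit * lit & b * Prim
b & lit * lit & b * Atom
b & lit * lit & b * b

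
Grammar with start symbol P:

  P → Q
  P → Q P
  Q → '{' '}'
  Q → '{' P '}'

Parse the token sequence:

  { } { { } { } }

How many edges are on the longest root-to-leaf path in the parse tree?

[P [Q { }] [P [Q { [P [Q { }] [P [Q { }]]] }]]]

6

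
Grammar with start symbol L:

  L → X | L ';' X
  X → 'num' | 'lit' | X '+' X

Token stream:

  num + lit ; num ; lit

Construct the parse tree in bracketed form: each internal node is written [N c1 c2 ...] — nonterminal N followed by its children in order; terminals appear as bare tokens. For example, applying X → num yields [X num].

L
L ; X
L ; X ; X
X ; X ; X
X + X ; X ; X
num + X ; X ; X
num + lit ; X ; X
num + lit ; num ; X
num + lit ; num ; lit

[L [L [L [X [X num] + [X lit]]] ; [X num]] ; [X lit]]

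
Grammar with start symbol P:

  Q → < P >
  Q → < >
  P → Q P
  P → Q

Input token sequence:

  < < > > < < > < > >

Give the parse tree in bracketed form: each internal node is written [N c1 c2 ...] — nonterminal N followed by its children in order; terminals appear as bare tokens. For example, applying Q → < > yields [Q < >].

[P [Q < [P [Q < >]] >] [P [Q < [P [Q < >] [P [Q < >]]] >]]]

P
Q P
< P > P
< Q > P
< < > > P
< < > > Q
< < > > < P >
< < > > < Q P >
< < > > < < > P >
< < > > < < > Q >
< < > > < < > < > >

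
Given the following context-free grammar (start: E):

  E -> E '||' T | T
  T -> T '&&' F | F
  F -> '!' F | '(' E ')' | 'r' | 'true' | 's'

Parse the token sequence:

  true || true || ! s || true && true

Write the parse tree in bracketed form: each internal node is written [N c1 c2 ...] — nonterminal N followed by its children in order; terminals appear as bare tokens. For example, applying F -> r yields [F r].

[E [E [E [E [T [F true]]] || [T [F true]]] || [T [F ! [F s]]]] || [T [T [F true]] && [F true]]]

E
E || T
E || T || T
E || T || T || T
T || T || T || T
F || T || T || T
true || T || T || T
true || F || T || T
true || true || T || T
true || true || F || T
true || true || ! F || T
true || true || ! s || T
true || true || ! s || T && F
true || true || ! s || F && F
true || true || ! s || true && F
true || true || ! s || true && true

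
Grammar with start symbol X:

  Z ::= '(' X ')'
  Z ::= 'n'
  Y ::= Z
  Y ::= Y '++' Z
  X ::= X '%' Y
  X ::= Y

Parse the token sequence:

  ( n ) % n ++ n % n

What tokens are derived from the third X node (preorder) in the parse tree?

( n )

[X [X [X [Y [Z ( [X [Y [Z n]]] )]]] % [Y [Y [Z n]] ++ [Z n]]] % [Y [Z n]]]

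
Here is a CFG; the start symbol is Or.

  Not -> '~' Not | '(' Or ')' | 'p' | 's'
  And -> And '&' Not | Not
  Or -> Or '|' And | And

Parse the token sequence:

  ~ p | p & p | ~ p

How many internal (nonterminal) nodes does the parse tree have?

[Or [Or [Or [And [Not ~ [Not p]]]] | [And [And [Not p]] & [Not p]]] | [And [Not ~ [Not p]]]]

13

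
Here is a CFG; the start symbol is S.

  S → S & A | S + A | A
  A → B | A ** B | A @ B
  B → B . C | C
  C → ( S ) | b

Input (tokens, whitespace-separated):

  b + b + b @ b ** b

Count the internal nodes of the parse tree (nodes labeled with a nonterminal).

[S [S [S [A [B [C b]]]] + [A [B [C b]]]] + [A [A [A [B [C b]]] @ [B [C b]]] ** [B [C b]]]]

18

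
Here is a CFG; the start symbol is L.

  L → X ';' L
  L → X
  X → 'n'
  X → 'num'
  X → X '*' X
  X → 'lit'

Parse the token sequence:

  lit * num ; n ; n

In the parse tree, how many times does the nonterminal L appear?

[L [X [X lit] * [X num]] ; [L [X n] ; [L [X n]]]]

3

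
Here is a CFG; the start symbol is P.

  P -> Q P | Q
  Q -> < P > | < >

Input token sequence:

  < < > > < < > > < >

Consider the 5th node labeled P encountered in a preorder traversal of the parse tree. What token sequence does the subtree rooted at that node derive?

[P [Q < [P [Q < >]] >] [P [Q < [P [Q < >]] >] [P [Q < >]]]]

< >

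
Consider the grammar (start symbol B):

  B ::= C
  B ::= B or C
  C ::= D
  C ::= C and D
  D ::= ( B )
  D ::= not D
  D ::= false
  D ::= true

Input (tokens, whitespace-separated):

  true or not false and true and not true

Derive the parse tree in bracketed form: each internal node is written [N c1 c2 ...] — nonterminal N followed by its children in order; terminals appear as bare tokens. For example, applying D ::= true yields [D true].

[B [B [C [D true]]] or [C [C [C [D not [D false]]] and [D true]] and [D not [D true]]]]

B
B or C
C or C
D or C
true or C
true or C and D
true or C and D and D
true or D and D and D
true or not D and D and D
true or not false and D and D
true or not false and true and D
true or not false and true and not D
true or not false and true and not true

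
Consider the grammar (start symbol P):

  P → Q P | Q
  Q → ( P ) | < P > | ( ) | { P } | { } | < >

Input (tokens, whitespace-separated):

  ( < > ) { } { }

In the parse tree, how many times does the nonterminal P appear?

4

[P [Q ( [P [Q < >]] )] [P [Q { }] [P [Q { }]]]]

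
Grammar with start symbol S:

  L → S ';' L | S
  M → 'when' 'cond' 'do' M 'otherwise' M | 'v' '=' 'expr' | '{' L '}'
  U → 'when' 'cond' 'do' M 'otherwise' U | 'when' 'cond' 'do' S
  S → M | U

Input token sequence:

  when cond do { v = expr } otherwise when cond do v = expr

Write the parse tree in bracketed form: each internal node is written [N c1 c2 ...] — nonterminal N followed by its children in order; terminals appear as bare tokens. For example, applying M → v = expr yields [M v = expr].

[S [U when cond do [M { [L [S [M v = expr]]] }] otherwise [U when cond do [S [M v = expr]]]]]

S
U
when cond do M otherwise U
when cond do { L } otherwise U
when cond do { S } otherwise U
when cond do { M } otherwise U
when cond do { v = expr } otherwise U
when cond do { v = expr } otherwise when cond do S
when cond do { v = expr } otherwise when cond do M
when cond do { v = expr } otherwise when cond do v = expr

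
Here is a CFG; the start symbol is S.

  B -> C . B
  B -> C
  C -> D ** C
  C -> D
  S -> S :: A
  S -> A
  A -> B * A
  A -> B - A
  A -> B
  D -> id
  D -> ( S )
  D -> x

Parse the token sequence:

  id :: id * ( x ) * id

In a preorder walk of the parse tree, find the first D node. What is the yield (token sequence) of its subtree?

[S [S [A [B [C [D id]]]]] :: [A [B [C [D id]]] * [A [B [C [D ( [S [A [B [C [D x]]]]] )]]] * [A [B [C [D id]]]]]]]

id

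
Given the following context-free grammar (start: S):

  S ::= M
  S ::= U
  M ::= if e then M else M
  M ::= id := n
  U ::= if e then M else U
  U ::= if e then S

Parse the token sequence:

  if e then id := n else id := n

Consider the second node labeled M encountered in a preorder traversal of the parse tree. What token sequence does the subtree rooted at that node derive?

id := n

[S [M if e then [M id := n] else [M id := n]]]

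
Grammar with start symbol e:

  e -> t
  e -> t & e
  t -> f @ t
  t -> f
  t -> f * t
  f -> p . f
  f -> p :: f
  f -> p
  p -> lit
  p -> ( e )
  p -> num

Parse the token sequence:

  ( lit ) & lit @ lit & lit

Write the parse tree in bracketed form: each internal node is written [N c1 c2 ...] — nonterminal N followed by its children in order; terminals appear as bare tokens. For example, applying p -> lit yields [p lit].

e
t & e
f & e
p & e
( e ) & e
( t ) & e
( f ) & e
( p ) & e
( lit ) & e
( lit ) & t & e
( lit ) & f @ t & e
( lit ) & p @ t & e
( lit ) & lit @ t & e
( lit ) & lit @ f & e
( lit ) & lit @ p & e
( lit ) & lit @ lit & e
( lit ) & lit @ lit & t
( lit ) & lit @ lit & f
( lit ) & lit @ lit & p
( lit ) & lit @ lit & lit

[e [t [f [p ( [e [t [f [p lit]]]] )]]] & [e [t [f [p lit]] @ [t [f [p lit]]]] & [e [t [f [p lit]]]]]]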